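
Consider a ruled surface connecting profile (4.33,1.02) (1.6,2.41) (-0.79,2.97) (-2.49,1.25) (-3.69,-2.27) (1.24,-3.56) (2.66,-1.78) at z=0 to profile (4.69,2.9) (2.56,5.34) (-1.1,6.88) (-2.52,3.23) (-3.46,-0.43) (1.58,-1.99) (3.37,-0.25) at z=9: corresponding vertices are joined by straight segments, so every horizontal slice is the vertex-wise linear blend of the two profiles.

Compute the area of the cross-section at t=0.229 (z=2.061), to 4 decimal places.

Area at t=0.229: 35.6339

Cross-section at t=0.229: each vertex is (1-t)·p0[i] + t·p1[i].
  v1: (1-0.229)·(4.33,1.02) + 0.229·(4.69,2.9) = (4.4124,1.4505)
  v2: (1-0.229)·(1.6,2.41) + 0.229·(2.56,5.34) = (1.8198,3.0810)
  v3: (1-0.229)·(-0.79,2.97) + 0.229·(-1.1,6.88) = (-0.8610,3.8654)
  v4: (1-0.229)·(-2.49,1.25) + 0.229·(-2.52,3.23) = (-2.4969,1.7034)
  v5: (1-0.229)·(-3.69,-2.27) + 0.229·(-3.46,-0.43) = (-3.6373,-1.8486)
  v6: (1-0.229)·(1.24,-3.56) + 0.229·(1.58,-1.99) = (1.3179,-3.2005)
  v7: (1-0.229)·(2.66,-1.78) + 0.229·(3.37,-0.25) = (2.8226,-1.4296)
Shoelace sum Σ(x_i·y_{i+1} − x_{i+1}·y_i):
  i=1: 4.4124·3.0810 − 1.8198·1.4505 = +10.9549 (running +10.9549)
  i=2: 1.8198·3.8654 − -0.8610·3.0810 = +9.6871 (running +20.6420)
  i=3: -0.8610·1.7034 − -2.4969·3.8654 = +8.1847 (running +28.8267)
  i=4: -2.4969·-1.8486 − -3.6373·1.7034 = +10.8117 (running +39.6384)
  i=5: -3.6373·-3.2005 − 1.3179·-1.8486 = +14.0774 (running +53.7158)
  i=6: 1.3179·-1.4296 − 2.8226·-3.2005 = +7.1496 (running +60.8654)
  i=7: 2.8226·1.4505 − 4.4124·-1.4296 = +10.4024 (running +71.2678)
Area = |Σ|/2 = |71.2678|/2 = 35.6339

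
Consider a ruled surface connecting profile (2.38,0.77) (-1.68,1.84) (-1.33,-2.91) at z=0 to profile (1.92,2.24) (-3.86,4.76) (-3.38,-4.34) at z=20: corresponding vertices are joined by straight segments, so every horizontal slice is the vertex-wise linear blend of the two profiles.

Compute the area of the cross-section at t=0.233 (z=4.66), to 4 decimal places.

Cross-section at t=0.233: each vertex is (1-t)·p0[i] + t·p1[i].
  v1: (1-0.233)·(2.38,0.77) + 0.233·(1.92,2.24) = (2.2728,1.1125)
  v2: (1-0.233)·(-1.68,1.84) + 0.233·(-3.86,4.76) = (-2.1879,2.5204)
  v3: (1-0.233)·(-1.33,-2.91) + 0.233·(-3.38,-4.34) = (-1.8077,-3.2432)
Shoelace sum Σ(x_i·y_{i+1} − x_{i+1}·y_i):
  i=1: 2.2728·2.5204 − -2.1879·1.1125 = +8.1624 (running +8.1624)
  i=2: -2.1879·-3.2432 − -1.8077·2.5204 = +11.6518 (running +19.8143)
  i=3: -1.8077·1.1125 − 2.2728·-3.2432 = +5.3602 (running +25.1744)
Area = |Σ|/2 = |25.1744|/2 = 12.5872

Area at t=0.233: 12.5872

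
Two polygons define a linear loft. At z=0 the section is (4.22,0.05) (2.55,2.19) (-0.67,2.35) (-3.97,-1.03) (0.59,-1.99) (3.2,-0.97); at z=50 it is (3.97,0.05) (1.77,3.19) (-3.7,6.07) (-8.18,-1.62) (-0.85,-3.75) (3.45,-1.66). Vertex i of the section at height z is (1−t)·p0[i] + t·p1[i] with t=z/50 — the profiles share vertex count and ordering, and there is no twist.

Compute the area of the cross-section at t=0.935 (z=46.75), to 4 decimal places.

Area at t=0.935: 66.7042

Cross-section at t=0.935: each vertex is (1-t)·p0[i] + t·p1[i].
  v1: (1-0.935)·(4.22,0.05) + 0.935·(3.97,0.05) = (3.9863,0.0500)
  v2: (1-0.935)·(2.55,2.19) + 0.935·(1.77,3.19) = (1.8207,3.1250)
  v3: (1-0.935)·(-0.67,2.35) + 0.935·(-3.7,6.07) = (-3.5030,5.8282)
  v4: (1-0.935)·(-3.97,-1.03) + 0.935·(-8.18,-1.62) = (-7.9063,-1.5817)
  v5: (1-0.935)·(0.59,-1.99) + 0.935·(-0.85,-3.75) = (-0.7564,-3.6356)
  v6: (1-0.935)·(3.2,-0.97) + 0.935·(3.45,-1.66) = (3.4338,-1.6152)
Shoelace sum Σ(x_i·y_{i+1} − x_{i+1}·y_i):
  i=1: 3.9863·3.1250 − 1.8207·0.0500 = +12.3660 (running +12.3660)
  i=2: 1.8207·5.8282 − -3.5030·3.1250 = +21.5584 (running +33.9244)
  i=3: -3.5030·-1.5817 − -7.9063·5.8282 = +51.6204 (running +85.5448)
  i=4: -7.9063·-3.6356 − -0.7564·-1.5817 = +27.5480 (running +113.0928)
  i=5: -0.7564·-1.6152 − 3.4338·-3.6356 = +13.7054 (running +126.7982)
  i=6: 3.4338·0.0500 − 3.9863·-1.6152 = +6.6101 (running +133.4083)
Area = |Σ|/2 = |133.4083|/2 = 66.7042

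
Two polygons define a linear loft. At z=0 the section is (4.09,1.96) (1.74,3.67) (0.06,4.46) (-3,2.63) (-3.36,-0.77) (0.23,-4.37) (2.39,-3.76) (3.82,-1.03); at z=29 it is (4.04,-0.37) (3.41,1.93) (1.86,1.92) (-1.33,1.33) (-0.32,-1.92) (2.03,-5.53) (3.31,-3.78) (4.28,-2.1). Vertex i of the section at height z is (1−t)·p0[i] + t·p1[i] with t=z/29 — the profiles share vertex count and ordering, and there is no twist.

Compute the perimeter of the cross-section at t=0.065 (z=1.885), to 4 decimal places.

Cross-section at t=0.065: each vertex is (1-t)·p0[i] + t·p1[i].
  v1: (1-0.065)·(4.09,1.96) + 0.065·(4.04,-0.37) = (4.0868,1.8086)
  v2: (1-0.065)·(1.74,3.67) + 0.065·(3.41,1.93) = (1.8485,3.5569)
  v3: (1-0.065)·(0.06,4.46) + 0.065·(1.86,1.92) = (0.1770,4.2949)
  v4: (1-0.065)·(-3,2.63) + 0.065·(-1.33,1.33) = (-2.8915,2.5455)
  v5: (1-0.065)·(-3.36,-0.77) + 0.065·(-0.32,-1.92) = (-3.1624,-0.8448)
  v6: (1-0.065)·(0.23,-4.37) + 0.065·(2.03,-5.53) = (0.3470,-4.4454)
  v7: (1-0.065)·(2.39,-3.76) + 0.065·(3.31,-3.78) = (2.4498,-3.7613)
  v8: (1-0.065)·(3.82,-1.03) + 0.065·(4.28,-2.1) = (3.8499,-1.0996)
Perimeter = Σ |v_{i+1} − v_i|:
  edge 1→2: √(-2.2382² + 1.7484²) = 2.8401 (running 2.8401)
  edge 2→3: √(-1.6715² + 0.7380²) = 1.8272 (running 4.6673)
  edge 3→4: √(-3.0685² + -1.7494²) = 3.5321 (running 8.1994)
  edge 4→5: √(-0.2709² + -3.3902²) = 3.4011 (running 11.6005)
  edge 5→6: √(3.5094² + -3.6006²) = 5.0280 (running 16.6285)
  edge 6→7: √(2.1028² + 0.6841²) = 2.2113 (running 18.8398)
  edge 7→8: √(1.4001² + 2.6617²) = 3.0075 (running 21.8473)
  edge 8→1: √(0.2369² + 2.9081²) = 2.9177 (running 24.7650)
Perimeter = 24.7650

Perimeter at t=0.065: 24.7650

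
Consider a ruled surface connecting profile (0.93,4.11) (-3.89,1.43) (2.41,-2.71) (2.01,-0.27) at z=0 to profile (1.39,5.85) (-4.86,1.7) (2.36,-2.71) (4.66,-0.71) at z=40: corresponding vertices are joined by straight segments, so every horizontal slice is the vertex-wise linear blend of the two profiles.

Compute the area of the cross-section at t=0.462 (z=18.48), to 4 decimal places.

Cross-section at t=0.462: each vertex is (1-t)·p0[i] + t·p1[i].
  v1: (1-0.462)·(0.93,4.11) + 0.462·(1.39,5.85) = (1.1425,4.9139)
  v2: (1-0.462)·(-3.89,1.43) + 0.462·(-4.86,1.7) = (-4.3381,1.5547)
  v3: (1-0.462)·(2.41,-2.71) + 0.462·(2.36,-2.71) = (2.3869,-2.7100)
  v4: (1-0.462)·(2.01,-0.27) + 0.462·(4.66,-0.71) = (3.2343,-0.4733)
Shoelace sum Σ(x_i·y_{i+1} − x_{i+1}·y_i):
  i=1: 1.1425·1.5547 − -4.3381·4.9139 = +23.0934 (running +23.0934)
  i=2: -4.3381·-2.7100 − 2.3869·1.5547 = +8.0454 (running +31.1388)
  i=3: 2.3869·-0.4733 − 3.2343·-2.7100 = +7.6353 (running +38.7741)
  i=4: 3.2343·4.9139 − 1.1425·-0.4733 = +16.4337 (running +55.2077)
Area = |Σ|/2 = |55.2077|/2 = 27.6039

Area at t=0.462: 27.6039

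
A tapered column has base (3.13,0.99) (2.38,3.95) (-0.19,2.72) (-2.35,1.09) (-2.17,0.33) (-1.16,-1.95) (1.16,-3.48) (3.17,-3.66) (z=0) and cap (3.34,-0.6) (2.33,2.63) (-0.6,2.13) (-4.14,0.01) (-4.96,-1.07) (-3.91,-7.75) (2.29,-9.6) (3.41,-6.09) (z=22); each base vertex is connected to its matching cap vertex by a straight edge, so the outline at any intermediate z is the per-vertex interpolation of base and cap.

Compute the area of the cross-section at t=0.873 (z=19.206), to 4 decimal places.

Area at t=0.873: 70.2054

Cross-section at t=0.873: each vertex is (1-t)·p0[i] + t·p1[i].
  v1: (1-0.873)·(3.13,0.99) + 0.873·(3.34,-0.6) = (3.3133,-0.3981)
  v2: (1-0.873)·(2.38,3.95) + 0.873·(2.33,2.63) = (2.3363,2.7976)
  v3: (1-0.873)·(-0.19,2.72) + 0.873·(-0.6,2.13) = (-0.5479,2.2049)
  v4: (1-0.873)·(-2.35,1.09) + 0.873·(-4.14,0.01) = (-3.9127,0.1472)
  v5: (1-0.873)·(-2.17,0.33) + 0.873·(-4.96,-1.07) = (-4.6057,-0.8922)
  v6: (1-0.873)·(-1.16,-1.95) + 0.873·(-3.91,-7.75) = (-3.5608,-7.0134)
  v7: (1-0.873)·(1.16,-3.48) + 0.873·(2.29,-9.6) = (2.1465,-8.8228)
  v8: (1-0.873)·(3.17,-3.66) + 0.873·(3.41,-6.09) = (3.3795,-5.7814)
Shoelace sum Σ(x_i·y_{i+1} − x_{i+1}·y_i):
  i=1: 3.3133·2.7976 − 2.3363·-0.3981 = +10.1995 (running +10.1995)
  i=2: 2.3363·2.2049 − -0.5479·2.7976 = +6.6844 (running +16.8839)
  i=3: -0.5479·0.1472 − -3.9127·2.2049 = +8.5465 (running +25.4305)
  i=4: -3.9127·-0.8922 − -4.6057·0.1472 = +4.1687 (running +29.5991)
  i=5: -4.6057·-7.0134 − -3.5608·-0.8922 = +29.1245 (running +58.7236)
  i=6: -3.5608·-8.8228 − 2.1465·-7.0134 = +46.4698 (running +105.1935)
  i=7: 2.1465·-5.7814 − 3.3795·-8.8228 = +17.4070 (running +122.6005)
  i=8: 3.3795·-0.3981 − 3.3133·-5.7814 = +17.8104 (running +140.4108)
Area = |Σ|/2 = |140.4108|/2 = 70.2054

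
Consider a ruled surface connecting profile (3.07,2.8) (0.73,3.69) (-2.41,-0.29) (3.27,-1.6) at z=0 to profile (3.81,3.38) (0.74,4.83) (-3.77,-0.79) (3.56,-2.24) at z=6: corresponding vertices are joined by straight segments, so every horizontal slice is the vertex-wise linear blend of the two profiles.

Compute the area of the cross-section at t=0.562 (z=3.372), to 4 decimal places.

Area at t=0.562: 25.9335

Cross-section at t=0.562: each vertex is (1-t)·p0[i] + t·p1[i].
  v1: (1-0.562)·(3.07,2.8) + 0.562·(3.81,3.38) = (3.4859,3.1260)
  v2: (1-0.562)·(0.73,3.69) + 0.562·(0.74,4.83) = (0.7356,4.3307)
  v3: (1-0.562)·(-2.41,-0.29) + 0.562·(-3.77,-0.79) = (-3.1743,-0.5710)
  v4: (1-0.562)·(3.27,-1.6) + 0.562·(3.56,-2.24) = (3.4330,-1.9597)
Shoelace sum Σ(x_i·y_{i+1} − x_{i+1}·y_i):
  i=1: 3.4859·4.3307 − 0.7356·3.1260 = +12.7967 (running +12.7967)
  i=2: 0.7356·-0.5710 − -3.1743·4.3307 = +13.3269 (running +26.1236)
  i=3: -3.1743·-1.9597 − 3.4330·-0.5710 = +8.1809 (running +34.3045)
  i=4: 3.4330·3.1260 − 3.4859·-1.9597 = +17.5626 (running +51.8671)
Area = |Σ|/2 = |51.8671|/2 = 25.9335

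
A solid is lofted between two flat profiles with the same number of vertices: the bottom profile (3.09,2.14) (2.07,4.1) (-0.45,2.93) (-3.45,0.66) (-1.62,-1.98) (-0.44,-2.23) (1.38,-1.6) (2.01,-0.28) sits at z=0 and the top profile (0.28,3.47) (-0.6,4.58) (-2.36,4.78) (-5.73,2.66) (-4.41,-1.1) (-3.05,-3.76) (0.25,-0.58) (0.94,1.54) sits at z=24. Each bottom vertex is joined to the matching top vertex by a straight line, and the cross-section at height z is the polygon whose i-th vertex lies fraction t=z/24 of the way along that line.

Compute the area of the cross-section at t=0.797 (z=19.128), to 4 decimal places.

Cross-section at t=0.797: each vertex is (1-t)·p0[i] + t·p1[i].
  v1: (1-0.797)·(3.09,2.14) + 0.797·(0.28,3.47) = (0.8504,3.2000)
  v2: (1-0.797)·(2.07,4.1) + 0.797·(-0.6,4.58) = (-0.0580,4.4826)
  v3: (1-0.797)·(-0.45,2.93) + 0.797·(-2.36,4.78) = (-1.9723,4.4045)
  v4: (1-0.797)·(-3.45,0.66) + 0.797·(-5.73,2.66) = (-5.2672,2.2540)
  v5: (1-0.797)·(-1.62,-1.98) + 0.797·(-4.41,-1.1) = (-3.8436,-1.2786)
  v6: (1-0.797)·(-0.44,-2.23) + 0.797·(-3.05,-3.76) = (-2.5202,-3.4494)
  v7: (1-0.797)·(1.38,-1.6) + 0.797·(0.25,-0.58) = (0.4794,-0.7871)
  v8: (1-0.797)·(2.01,-0.28) + 0.797·(0.94,1.54) = (1.1572,1.1705)
Shoelace sum Σ(x_i·y_{i+1} − x_{i+1}·y_i):
  i=1: 0.8504·4.4826 − -0.0580·3.2000 = +3.9977 (running +3.9977)
  i=2: -0.0580·4.4045 − -1.9723·4.4826 = +8.5854 (running +12.5831)
  i=3: -1.9723·2.2540 − -5.2672·4.4045 = +18.7534 (running +31.3365)
  i=4: -5.2672·-1.2786 − -3.8436·2.2540 = +15.3983 (running +46.7349)
  i=5: -3.8436·-3.4494 − -2.5202·-1.2786 = +10.0359 (running +56.7707)
  i=6: -2.5202·-0.7871 − 0.4794·-3.4494 = +3.6371 (running +60.4079)
  i=7: 0.4794·1.1705 − 1.1572·-0.7871 = +1.4719 (running +61.8798)
  i=8: 1.1572·3.2000 − 0.8504·1.1705 = +2.7076 (running +64.5874)
Area = |Σ|/2 = |64.5874|/2 = 32.2937

Area at t=0.797: 32.2937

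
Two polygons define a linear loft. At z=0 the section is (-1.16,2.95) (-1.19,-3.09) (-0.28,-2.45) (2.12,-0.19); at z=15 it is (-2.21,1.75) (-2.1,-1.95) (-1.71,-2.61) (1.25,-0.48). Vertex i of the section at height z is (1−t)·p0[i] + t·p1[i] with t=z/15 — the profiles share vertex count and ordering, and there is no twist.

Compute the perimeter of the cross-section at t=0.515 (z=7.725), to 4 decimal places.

Cross-section at t=0.515: each vertex is (1-t)·p0[i] + t·p1[i].
  v1: (1-0.515)·(-1.16,2.95) + 0.515·(-2.21,1.75) = (-1.7007,2.3320)
  v2: (1-0.515)·(-1.19,-3.09) + 0.515·(-2.1,-1.95) = (-1.6587,-2.5029)
  v3: (1-0.515)·(-0.28,-2.45) + 0.515·(-1.71,-2.61) = (-1.0165,-2.5324)
  v4: (1-0.515)·(2.12,-0.19) + 0.515·(1.25,-0.48) = (1.6720,-0.3393)
Perimeter = Σ |v_{i+1} − v_i|:
  edge 1→2: √(0.0421² + -4.8349²) = 4.8351 (running 4.8351)
  edge 2→3: √(0.6422² + -0.0295²) = 0.6429 (running 5.4780)
  edge 3→4: √(2.6884² + 2.1930²) = 3.4694 (running 8.9474)
  edge 4→1: √(-3.3727² + 2.6713²) = 4.3025 (running 13.2499)
Perimeter = 13.2499

Perimeter at t=0.515: 13.2499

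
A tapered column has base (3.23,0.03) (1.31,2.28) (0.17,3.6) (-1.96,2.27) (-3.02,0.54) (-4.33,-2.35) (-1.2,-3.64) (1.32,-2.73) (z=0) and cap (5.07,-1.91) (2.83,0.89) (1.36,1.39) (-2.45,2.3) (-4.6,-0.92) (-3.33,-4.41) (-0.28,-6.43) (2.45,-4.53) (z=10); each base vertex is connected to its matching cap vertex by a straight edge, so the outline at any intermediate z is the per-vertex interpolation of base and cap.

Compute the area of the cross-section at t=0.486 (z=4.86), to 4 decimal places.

Cross-section at t=0.486: each vertex is (1-t)·p0[i] + t·p1[i].
  v1: (1-0.486)·(3.23,0.03) + 0.486·(5.07,-1.91) = (4.1242,-0.9128)
  v2: (1-0.486)·(1.31,2.28) + 0.486·(2.83,0.89) = (2.0487,1.6045)
  v3: (1-0.486)·(0.17,3.6) + 0.486·(1.36,1.39) = (0.7483,2.5259)
  v4: (1-0.486)·(-1.96,2.27) + 0.486·(-2.45,2.3) = (-2.1981,2.2846)
  v5: (1-0.486)·(-3.02,0.54) + 0.486·(-4.6,-0.92) = (-3.7879,-0.1696)
  v6: (1-0.486)·(-4.33,-2.35) + 0.486·(-3.33,-4.41) = (-3.8440,-3.3512)
  v7: (1-0.486)·(-1.2,-3.64) + 0.486·(-0.28,-6.43) = (-0.7529,-4.9959)
  v8: (1-0.486)·(1.32,-2.73) + 0.486·(2.45,-4.53) = (1.8692,-3.6048)
Shoelace sum Σ(x_i·y_{i+1} − x_{i+1}·y_i):
  i=1: 4.1242·1.6045 − 2.0487·-0.9128 = +8.4873 (running +8.4873)
  i=2: 2.0487·2.5259 − 0.7483·1.6045 = +3.9743 (running +12.4616)
  i=3: 0.7483·2.2846 − -2.1981·2.5259 = +7.2620 (running +19.7236)
  i=4: -2.1981·-0.1696 − -3.7879·2.2846 = +9.0264 (running +28.7500)
  i=5: -3.7879·-3.3512 − -3.8440·-0.1696 = +12.0420 (running +40.7920)
  i=6: -3.8440·-4.9959 − -0.7529·-3.3512 = +16.6814 (running +57.4734)
  i=7: -0.7529·-3.6048 − 1.8692·-4.9959 = +12.0523 (running +69.5257)
  i=8: 1.8692·-0.9128 − 4.1242·-3.6048 = +13.1608 (running +82.6865)
Area = |Σ|/2 = |82.6865|/2 = 41.3433

Area at t=0.486: 41.3433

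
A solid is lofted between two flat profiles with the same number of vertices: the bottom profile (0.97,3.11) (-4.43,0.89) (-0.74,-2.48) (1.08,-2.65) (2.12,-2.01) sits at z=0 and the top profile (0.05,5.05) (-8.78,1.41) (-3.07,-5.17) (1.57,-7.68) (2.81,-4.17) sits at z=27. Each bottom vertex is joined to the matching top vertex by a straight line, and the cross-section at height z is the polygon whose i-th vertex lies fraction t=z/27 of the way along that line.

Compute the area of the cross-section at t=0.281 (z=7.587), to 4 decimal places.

Area at t=0.281: 33.6378

Cross-section at t=0.281: each vertex is (1-t)·p0[i] + t·p1[i].
  v1: (1-0.281)·(0.97,3.11) + 0.281·(0.05,5.05) = (0.7115,3.6551)
  v2: (1-0.281)·(-4.43,0.89) + 0.281·(-8.78,1.41) = (-5.6524,1.0361)
  v3: (1-0.281)·(-0.74,-2.48) + 0.281·(-3.07,-5.17) = (-1.3947,-3.2359)
  v4: (1-0.281)·(1.08,-2.65) + 0.281·(1.57,-7.68) = (1.2177,-4.0634)
  v5: (1-0.281)·(2.12,-2.01) + 0.281·(2.81,-4.17) = (2.3139,-2.6170)
Shoelace sum Σ(x_i·y_{i+1} − x_{i+1}·y_i):
  i=1: 0.7115·1.0361 − -5.6524·3.6551 = +21.3973 (running +21.3973)
  i=2: -5.6524·-3.2359 − -1.3947·1.0361 = +19.7355 (running +41.1328)
  i=3: -1.3947·-4.0634 − 1.2177·-3.2359 = +9.6077 (running +50.7405)
  i=4: 1.2177·-2.6170 − 2.3139·-4.0634 = +6.2157 (running +56.9562)
  i=5: 2.3139·3.6551 − 0.7115·-2.6170 = +10.3195 (running +67.2757)
Area = |Σ|/2 = |67.2757|/2 = 33.6378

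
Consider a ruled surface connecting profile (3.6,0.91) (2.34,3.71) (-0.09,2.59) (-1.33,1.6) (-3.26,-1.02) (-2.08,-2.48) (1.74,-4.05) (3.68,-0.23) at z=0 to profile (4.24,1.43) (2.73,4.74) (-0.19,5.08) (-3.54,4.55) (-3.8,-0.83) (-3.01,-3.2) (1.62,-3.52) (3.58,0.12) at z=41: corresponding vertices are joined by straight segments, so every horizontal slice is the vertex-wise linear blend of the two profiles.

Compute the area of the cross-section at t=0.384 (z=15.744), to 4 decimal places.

Area at t=0.384: 40.4217

Cross-section at t=0.384: each vertex is (1-t)·p0[i] + t·p1[i].
  v1: (1-0.384)·(3.6,0.91) + 0.384·(4.24,1.43) = (3.8458,1.1097)
  v2: (1-0.384)·(2.34,3.71) + 0.384·(2.73,4.74) = (2.4898,4.1055)
  v3: (1-0.384)·(-0.09,2.59) + 0.384·(-0.19,5.08) = (-0.1284,3.5462)
  v4: (1-0.384)·(-1.33,1.6) + 0.384·(-3.54,4.55) = (-2.1786,2.7328)
  v5: (1-0.384)·(-3.26,-1.02) + 0.384·(-3.8,-0.83) = (-3.4674,-0.9470)
  v6: (1-0.384)·(-2.08,-2.48) + 0.384·(-3.01,-3.2) = (-2.4371,-2.7565)
  v7: (1-0.384)·(1.74,-4.05) + 0.384·(1.62,-3.52) = (1.6939,-3.8465)
  v8: (1-0.384)·(3.68,-0.23) + 0.384·(3.58,0.12) = (3.6416,-0.0956)
Shoelace sum Σ(x_i·y_{i+1} − x_{i+1}·y_i):
  i=1: 3.8458·4.1055 − 2.4898·1.1097 = +13.0260 (running +13.0260)
  i=2: 2.4898·3.5462 − -0.1284·4.1055 = +9.3562 (running +22.3822)
  i=3: -0.1284·2.7328 − -2.1786·3.5462 = +7.3749 (running +29.7572)
  i=4: -2.1786·-0.9470 − -3.4674·2.7328 = +11.5389 (running +41.2960)
  i=5: -3.4674·-2.7565 − -2.4371·-0.9470 = +7.2497 (running +48.5457)
  i=6: -2.4371·-3.8465 − 1.6939·-2.7565 = +14.0436 (running +62.5893)
  i=7: 1.6939·-0.0956 − 3.6416·-3.8465 = +13.8454 (running +76.4347)
  i=8: 3.6416·1.1097 − 3.8458·-0.0956 = +4.4087 (running +80.8433)
Area = |Σ|/2 = |80.8433|/2 = 40.4217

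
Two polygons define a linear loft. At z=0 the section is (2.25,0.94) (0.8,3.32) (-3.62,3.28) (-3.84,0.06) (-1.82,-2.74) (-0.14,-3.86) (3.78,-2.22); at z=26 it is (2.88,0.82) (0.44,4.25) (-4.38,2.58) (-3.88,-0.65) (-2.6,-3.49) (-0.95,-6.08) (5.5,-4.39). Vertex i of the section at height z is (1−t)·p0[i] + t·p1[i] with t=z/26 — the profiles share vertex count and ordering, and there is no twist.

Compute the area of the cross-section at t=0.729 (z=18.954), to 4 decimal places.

Area at t=0.729: 54.2159

Cross-section at t=0.729: each vertex is (1-t)·p0[i] + t·p1[i].
  v1: (1-0.729)·(2.25,0.94) + 0.729·(2.88,0.82) = (2.7093,0.8525)
  v2: (1-0.729)·(0.8,3.32) + 0.729·(0.44,4.25) = (0.5376,3.9980)
  v3: (1-0.729)·(-3.62,3.28) + 0.729·(-4.38,2.58) = (-4.1740,2.7697)
  v4: (1-0.729)·(-3.84,0.06) + 0.729·(-3.88,-0.65) = (-3.8692,-0.4576)
  v5: (1-0.729)·(-1.82,-2.74) + 0.729·(-2.6,-3.49) = (-2.3886,-3.2868)
  v6: (1-0.729)·(-0.14,-3.86) + 0.729·(-0.95,-6.08) = (-0.7305,-5.4784)
  v7: (1-0.729)·(3.78,-2.22) + 0.729·(5.5,-4.39) = (5.0339,-3.8019)
Shoelace sum Σ(x_i·y_{i+1} − x_{i+1}·y_i):
  i=1: 2.7093·3.9980 − 0.5376·0.8525 = +10.3733 (running +10.3733)
  i=2: 0.5376·2.7697 − -4.1740·3.9980 = +18.1766 (running +28.5499)
  i=3: -4.1740·-0.4576 − -3.8692·2.7697 = +12.6264 (running +41.1763)
  i=4: -3.8692·-3.2868 − -2.3886·-0.4576 = +11.6240 (running +52.8002)
  i=5: -2.3886·-5.4784 − -0.7305·-3.2868 = +10.6848 (running +63.4851)
  i=6: -0.7305·-3.8019 − 5.0339·-5.4784 = +30.3548 (running +93.8398)
  i=7: 5.0339·0.8525 − 2.7093·-3.8019 = +14.5919 (running +108.4318)
Area = |Σ|/2 = |108.4318|/2 = 54.2159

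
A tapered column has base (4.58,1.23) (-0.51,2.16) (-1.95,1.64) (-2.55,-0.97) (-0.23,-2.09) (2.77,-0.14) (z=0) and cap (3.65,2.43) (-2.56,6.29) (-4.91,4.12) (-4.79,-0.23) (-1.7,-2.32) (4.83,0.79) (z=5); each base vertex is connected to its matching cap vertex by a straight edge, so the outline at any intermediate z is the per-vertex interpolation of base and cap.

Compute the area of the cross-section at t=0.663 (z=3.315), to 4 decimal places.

Area at t=0.663: 37.5065

Cross-section at t=0.663: each vertex is (1-t)·p0[i] + t·p1[i].
  v1: (1-0.663)·(4.58,1.23) + 0.663·(3.65,2.43) = (3.9634,2.0256)
  v2: (1-0.663)·(-0.51,2.16) + 0.663·(-2.56,6.29) = (-1.8692,4.8982)
  v3: (1-0.663)·(-1.95,1.64) + 0.663·(-4.91,4.12) = (-3.9125,3.2842)
  v4: (1-0.663)·(-2.55,-0.97) + 0.663·(-4.79,-0.23) = (-4.0351,-0.4794)
  v5: (1-0.663)·(-0.23,-2.09) + 0.663·(-1.7,-2.32) = (-1.2046,-2.2425)
  v6: (1-0.663)·(2.77,-0.14) + 0.663·(4.83,0.79) = (4.1358,0.4766)
Shoelace sum Σ(x_i·y_{i+1} − x_{i+1}·y_i):
  i=1: 3.9634·4.8982 − -1.8692·2.0256 = +23.1997 (running +23.1997)
  i=2: -1.8692·3.2842 − -3.9125·4.8982 = +13.0253 (running +36.2250)
  i=3: -3.9125·-0.4794 − -4.0351·3.2842 = +15.1279 (running +51.3529)
  i=4: -4.0351·-2.2425 − -1.2046·-0.4794 = +8.4713 (running +59.8241)
  i=5: -1.2046·0.4766 − 4.1358·-2.2425 = +8.7003 (running +68.5245)
  i=6: 4.1358·2.0256 − 3.9634·0.4766 = +6.4885 (running +75.0130)
Area = |Σ|/2 = |75.0130|/2 = 37.5065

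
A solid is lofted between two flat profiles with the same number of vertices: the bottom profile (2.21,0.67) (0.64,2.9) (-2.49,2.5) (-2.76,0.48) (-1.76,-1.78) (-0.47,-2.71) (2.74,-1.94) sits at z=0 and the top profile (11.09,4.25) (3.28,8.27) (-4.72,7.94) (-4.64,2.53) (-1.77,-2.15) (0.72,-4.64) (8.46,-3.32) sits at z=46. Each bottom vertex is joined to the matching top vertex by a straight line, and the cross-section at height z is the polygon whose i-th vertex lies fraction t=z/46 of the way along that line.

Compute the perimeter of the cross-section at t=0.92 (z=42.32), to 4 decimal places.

Perimeter at t=0.92: 44.6880

Cross-section at t=0.92: each vertex is (1-t)·p0[i] + t·p1[i].
  v1: (1-0.92)·(2.21,0.67) + 0.92·(11.09,4.25) = (10.3796,3.9636)
  v2: (1-0.92)·(0.64,2.9) + 0.92·(3.28,8.27) = (3.0688,7.8404)
  v3: (1-0.92)·(-2.49,2.5) + 0.92·(-4.72,7.94) = (-4.5416,7.5048)
  v4: (1-0.92)·(-2.76,0.48) + 0.92·(-4.64,2.53) = (-4.4896,2.3660)
  v5: (1-0.92)·(-1.76,-1.78) + 0.92·(-1.77,-2.15) = (-1.7692,-2.1204)
  v6: (1-0.92)·(-0.47,-2.71) + 0.92·(0.72,-4.64) = (0.6248,-4.4856)
  v7: (1-0.92)·(2.74,-1.94) + 0.92·(8.46,-3.32) = (8.0024,-3.2096)
Perimeter = Σ |v_{i+1} − v_i|:
  edge 1→2: √(-7.3108² + 3.8768²) = 8.2751 (running 8.2751)
  edge 2→3: √(-7.6104² + -0.3356²) = 7.6178 (running 15.8929)
  edge 3→4: √(0.0520² + -5.1388²) = 5.1391 (running 21.0320)
  edge 4→5: √(2.7204² + -4.4864²) = 5.2467 (running 26.2787)
  edge 5→6: √(2.3940² + -2.3652²) = 3.3653 (running 29.6440)
  edge 6→7: √(7.3776² + 1.2760²) = 7.4871 (running 37.1312)
  edge 7→1: √(2.3772² + 7.1732²) = 7.5568 (running 44.6880)
Perimeter = 44.6880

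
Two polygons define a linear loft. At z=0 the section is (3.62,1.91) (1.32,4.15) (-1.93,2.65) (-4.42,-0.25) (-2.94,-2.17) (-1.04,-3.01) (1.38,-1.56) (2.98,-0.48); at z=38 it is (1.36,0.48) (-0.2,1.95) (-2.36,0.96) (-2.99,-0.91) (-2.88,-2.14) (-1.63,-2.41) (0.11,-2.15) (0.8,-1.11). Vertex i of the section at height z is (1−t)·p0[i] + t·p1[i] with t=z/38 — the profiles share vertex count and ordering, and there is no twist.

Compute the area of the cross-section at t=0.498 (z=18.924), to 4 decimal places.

Area at t=0.498: 22.7236

Cross-section at t=0.498: each vertex is (1-t)·p0[i] + t·p1[i].
  v1: (1-0.498)·(3.62,1.91) + 0.498·(1.36,0.48) = (2.4945,1.1979)
  v2: (1-0.498)·(1.32,4.15) + 0.498·(-0.2,1.95) = (0.5630,3.0544)
  v3: (1-0.498)·(-1.93,2.65) + 0.498·(-2.36,0.96) = (-2.1441,1.8084)
  v4: (1-0.498)·(-4.42,-0.25) + 0.498·(-2.99,-0.91) = (-3.7079,-0.5787)
  v5: (1-0.498)·(-2.94,-2.17) + 0.498·(-2.88,-2.14) = (-2.9101,-2.1551)
  v6: (1-0.498)·(-1.04,-3.01) + 0.498·(-1.63,-2.41) = (-1.3338,-2.7112)
  v7: (1-0.498)·(1.38,-1.56) + 0.498·(0.11,-2.15) = (0.7475,-1.8538)
  v8: (1-0.498)·(2.98,-0.48) + 0.498·(0.8,-1.11) = (1.8944,-0.7937)
Shoelace sum Σ(x_i·y_{i+1} − x_{i+1}·y_i):
  i=1: 2.4945·3.0544 − 0.5630·1.1979 = +6.9448 (running +6.9448)
  i=2: 0.5630·1.8084 − -2.1441·3.0544 = +7.5673 (running +14.5121)
  i=3: -2.1441·-0.5787 − -3.7079·1.8084 = +7.9460 (running +22.4581)
  i=4: -3.7079·-2.1551 − -2.9101·-0.5787 = +6.3066 (running +28.7647)
  i=5: -2.9101·-2.7112 − -1.3338·-2.1551 = +5.0155 (running +33.7801)
  i=6: -1.3338·-1.8538 − 0.7475·-2.7112 = +4.4994 (running +38.2795)
  i=7: 0.7475·-0.7937 − 1.8944·-1.8538 = +2.9185 (running +41.1980)
  i=8: 1.8944·1.1979 − 2.4945·-0.7937 = +4.2492 (running +45.4472)
Area = |Σ|/2 = |45.4472|/2 = 22.7236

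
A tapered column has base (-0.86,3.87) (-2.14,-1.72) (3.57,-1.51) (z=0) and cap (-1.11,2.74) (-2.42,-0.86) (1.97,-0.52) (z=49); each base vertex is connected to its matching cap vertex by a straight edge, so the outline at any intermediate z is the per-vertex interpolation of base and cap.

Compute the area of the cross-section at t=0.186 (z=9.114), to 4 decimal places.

Cross-section at t=0.186: each vertex is (1-t)·p0[i] + t·p1[i].
  v1: (1-0.186)·(-0.86,3.87) + 0.186·(-1.11,2.74) = (-0.9065,3.6598)
  v2: (1-0.186)·(-2.14,-1.72) + 0.186·(-2.42,-0.86) = (-2.1921,-1.5600)
  v3: (1-0.186)·(3.57,-1.51) + 0.186·(1.97,-0.52) = (3.2724,-1.3259)
Shoelace sum Σ(x_i·y_{i+1} − x_{i+1}·y_i):
  i=1: -0.9065·-1.5600 − -2.1921·3.6598 = +9.4368 (running +9.4368)
  i=2: -2.1921·-1.3259 − 3.2724·-1.5600 = +8.0115 (running +17.4483)
  i=3: 3.2724·3.6598 − -0.9065·-1.3259 = +10.7745 (running +28.2228)
Area = |Σ|/2 = |28.2228|/2 = 14.1114

Area at t=0.186: 14.1114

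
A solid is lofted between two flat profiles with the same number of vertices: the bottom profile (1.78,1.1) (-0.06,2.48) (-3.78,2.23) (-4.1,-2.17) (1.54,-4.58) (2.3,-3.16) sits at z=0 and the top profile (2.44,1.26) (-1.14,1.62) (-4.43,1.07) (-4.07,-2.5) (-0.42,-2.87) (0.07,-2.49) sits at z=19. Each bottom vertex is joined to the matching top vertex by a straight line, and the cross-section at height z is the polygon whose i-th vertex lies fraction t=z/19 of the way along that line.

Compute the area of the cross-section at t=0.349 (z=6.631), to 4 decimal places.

Area at t=0.349: 29.4441

Cross-section at t=0.349: each vertex is (1-t)·p0[i] + t·p1[i].
  v1: (1-0.349)·(1.78,1.1) + 0.349·(2.44,1.26) = (2.0103,1.1558)
  v2: (1-0.349)·(-0.06,2.48) + 0.349·(-1.14,1.62) = (-0.4369,2.1799)
  v3: (1-0.349)·(-3.78,2.23) + 0.349·(-4.43,1.07) = (-4.0069,1.8252)
  v4: (1-0.349)·(-4.1,-2.17) + 0.349·(-4.07,-2.5) = (-4.0895,-2.2852)
  v5: (1-0.349)·(1.54,-4.58) + 0.349·(-0.42,-2.87) = (0.8560,-3.9832)
  v6: (1-0.349)·(2.3,-3.16) + 0.349·(0.07,-2.49) = (1.5217,-2.9262)
Shoelace sum Σ(x_i·y_{i+1} − x_{i+1}·y_i):
  i=1: 2.0103·2.1799 − -0.4369·1.1558 = +4.8873 (running +4.8873)
  i=2: -0.4369·1.8252 − -4.0069·2.1799 = +7.9369 (running +12.8242)
  i=3: -4.0069·-2.2852 − -4.0895·1.8252 = +16.6204 (running +29.4446)
  i=4: -4.0895·-3.9832 − 0.8560·-2.2852 = +18.2455 (running +47.6900)
  i=5: 0.8560·-2.9262 − 1.5217·-3.9832 = +3.5567 (running +51.2467)
  i=6: 1.5217·1.1558 − 2.0103·-2.9262 = +7.6415 (running +58.8882)
Area = |Σ|/2 = |58.8882|/2 = 29.4441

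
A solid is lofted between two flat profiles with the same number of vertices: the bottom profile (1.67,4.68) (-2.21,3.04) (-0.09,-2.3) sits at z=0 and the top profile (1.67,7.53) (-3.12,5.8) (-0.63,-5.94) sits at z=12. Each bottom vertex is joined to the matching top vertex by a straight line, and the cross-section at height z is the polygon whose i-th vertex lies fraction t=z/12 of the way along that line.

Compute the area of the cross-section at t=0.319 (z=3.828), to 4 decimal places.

Cross-section at t=0.319: each vertex is (1-t)·p0[i] + t·p1[i].
  v1: (1-0.319)·(1.67,4.68) + 0.319·(1.67,7.53) = (1.6700,5.5892)
  v2: (1-0.319)·(-2.21,3.04) + 0.319·(-3.12,5.8) = (-2.5003,3.9204)
  v3: (1-0.319)·(-0.09,-2.3) + 0.319·(-0.63,-5.94) = (-0.2623,-3.4612)
Shoelace sum Σ(x_i·y_{i+1} − x_{i+1}·y_i):
  i=1: 1.6700·3.9204 − -2.5003·5.5892 = +20.5216 (running +20.5216)
  i=2: -2.5003·-3.4612 − -0.2623·3.9204 = +9.6821 (running +30.2037)
  i=3: -0.2623·5.5892 − 1.6700·-3.4612 = +4.3143 (running +34.5180)
Area = |Σ|/2 = |34.5180|/2 = 17.2590

Area at t=0.319: 17.2590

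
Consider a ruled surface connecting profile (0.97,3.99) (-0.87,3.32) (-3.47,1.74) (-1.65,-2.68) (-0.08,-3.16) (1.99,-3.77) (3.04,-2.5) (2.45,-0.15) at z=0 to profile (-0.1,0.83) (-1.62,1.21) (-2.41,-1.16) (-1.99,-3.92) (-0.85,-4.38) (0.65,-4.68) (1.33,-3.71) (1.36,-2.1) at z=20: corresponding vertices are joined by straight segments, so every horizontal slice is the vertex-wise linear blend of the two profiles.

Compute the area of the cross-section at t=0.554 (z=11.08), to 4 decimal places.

Cross-section at t=0.554: each vertex is (1-t)·p0[i] + t·p1[i].
  v1: (1-0.554)·(0.97,3.99) + 0.554·(-0.1,0.83) = (0.3772,2.2394)
  v2: (1-0.554)·(-0.87,3.32) + 0.554·(-1.62,1.21) = (-1.2855,2.1511)
  v3: (1-0.554)·(-3.47,1.74) + 0.554·(-2.41,-1.16) = (-2.8828,0.1334)
  v4: (1-0.554)·(-1.65,-2.68) + 0.554·(-1.99,-3.92) = (-1.8384,-3.3670)
  v5: (1-0.554)·(-0.08,-3.16) + 0.554·(-0.85,-4.38) = (-0.5066,-3.8359)
  v6: (1-0.554)·(1.99,-3.77) + 0.554·(0.65,-4.68) = (1.2476,-4.2741)
  v7: (1-0.554)·(3.04,-2.5) + 0.554·(1.33,-3.71) = (2.0927,-3.1703)
  v8: (1-0.554)·(2.45,-0.15) + 0.554·(1.36,-2.1) = (1.8461,-1.2303)
Shoelace sum Σ(x_i·y_{i+1} − x_{i+1}·y_i):
  i=1: 0.3772·2.1511 − -1.2855·2.2394 = +3.6901 (running +3.6901)
  i=2: -1.2855·0.1334 − -2.8828·2.1511 = +6.0295 (running +9.7196)
  i=3: -2.8828·-3.3670 − -1.8384·0.1334 = +9.9514 (running +19.6710)
  i=4: -1.8384·-3.8359 − -0.5066·-3.3670 = +5.3461 (running +25.0171)
  i=5: -0.5066·-4.2741 − 1.2476·-3.8359 = +6.9510 (running +31.9681)
  i=6: 1.2476·-3.1703 − 2.0927·-4.2741 = +4.9889 (running +36.9570)
  i=7: 2.0927·-1.2303 − 1.8461·-3.1703 = +3.2783 (running +40.2353)
  i=8: 1.8461·2.2394 − 0.3772·-1.2303 = +4.5983 (running +44.8335)
Area = |Σ|/2 = |44.8335|/2 = 22.4168

Area at t=0.554: 22.4168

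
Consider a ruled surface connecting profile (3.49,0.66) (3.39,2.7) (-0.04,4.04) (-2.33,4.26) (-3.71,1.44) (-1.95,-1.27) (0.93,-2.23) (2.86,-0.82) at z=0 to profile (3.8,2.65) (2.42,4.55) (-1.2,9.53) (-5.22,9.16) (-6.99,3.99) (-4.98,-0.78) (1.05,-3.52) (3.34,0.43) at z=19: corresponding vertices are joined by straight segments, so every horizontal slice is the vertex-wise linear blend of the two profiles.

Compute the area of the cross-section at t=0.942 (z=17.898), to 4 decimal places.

Area at t=0.942: 87.9869

Cross-section at t=0.942: each vertex is (1-t)·p0[i] + t·p1[i].
  v1: (1-0.942)·(3.49,0.66) + 0.942·(3.8,2.65) = (3.7820,2.5346)
  v2: (1-0.942)·(3.39,2.7) + 0.942·(2.42,4.55) = (2.4763,4.4427)
  v3: (1-0.942)·(-0.04,4.04) + 0.942·(-1.2,9.53) = (-1.1327,9.2116)
  v4: (1-0.942)·(-2.33,4.26) + 0.942·(-5.22,9.16) = (-5.0524,8.8758)
  v5: (1-0.942)·(-3.71,1.44) + 0.942·(-6.99,3.99) = (-6.7998,3.8421)
  v6: (1-0.942)·(-1.95,-1.27) + 0.942·(-4.98,-0.78) = (-4.8043,-0.8084)
  v7: (1-0.942)·(0.93,-2.23) + 0.942·(1.05,-3.52) = (1.0430,-3.4452)
  v8: (1-0.942)·(2.86,-0.82) + 0.942·(3.34,0.43) = (3.3122,0.3575)
Shoelace sum Σ(x_i·y_{i+1} − x_{i+1}·y_i):
  i=1: 3.7820·4.4427 − 2.4763·2.5346 = +10.5261 (running +10.5261)
  i=2: 2.4763·9.2116 − -1.1327·4.4427 = +27.8426 (running +38.3687)
  i=3: -1.1327·8.8758 − -5.0524·9.2116 = +36.4866 (running +74.8553)
  i=4: -5.0524·3.8421 − -6.7998·8.8758 = +40.9416 (running +115.7969)
  i=5: -6.7998·-0.8084 − -4.8043·3.8421 = +23.9555 (running +139.7524)
  i=6: -4.8043·-3.4452 − 1.0430·-0.8084 = +17.3948 (running +157.1471)
  i=7: 1.0430·0.3575 − 3.3122·-3.4452 = +11.7839 (running +168.9310)
  i=8: 3.3122·2.5346 − 3.7820·0.3575 = +7.0429 (running +175.9739)
Area = |Σ|/2 = |175.9739|/2 = 87.9869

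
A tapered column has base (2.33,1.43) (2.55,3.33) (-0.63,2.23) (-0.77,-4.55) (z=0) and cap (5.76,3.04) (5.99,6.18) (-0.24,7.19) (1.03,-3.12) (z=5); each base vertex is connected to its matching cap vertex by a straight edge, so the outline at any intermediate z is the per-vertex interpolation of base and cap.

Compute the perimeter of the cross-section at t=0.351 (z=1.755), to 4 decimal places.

Perimeter at t=0.351: 21.7099

Cross-section at t=0.351: each vertex is (1-t)·p0[i] + t·p1[i].
  v1: (1-0.351)·(2.33,1.43) + 0.351·(5.76,3.04) = (3.5339,1.9951)
  v2: (1-0.351)·(2.55,3.33) + 0.351·(5.99,6.18) = (3.7574,4.3304)
  v3: (1-0.351)·(-0.63,2.23) + 0.351·(-0.24,7.19) = (-0.4931,3.9710)
  v4: (1-0.351)·(-0.77,-4.55) + 0.351·(1.03,-3.12) = (-0.1382,-4.0481)
Perimeter = Σ |v_{i+1} − v_i|:
  edge 1→2: √(0.2235² + 2.3352²) = 2.3459 (running 2.3459)
  edge 2→3: √(-4.2505² + -0.3594²) = 4.2657 (running 6.6116)
  edge 3→4: √(0.3549² + -8.0190²) = 8.0269 (running 14.6385)
  edge 4→1: √(3.6721² + 6.0432²) = 7.0714 (running 21.7099)
Perimeter = 21.7099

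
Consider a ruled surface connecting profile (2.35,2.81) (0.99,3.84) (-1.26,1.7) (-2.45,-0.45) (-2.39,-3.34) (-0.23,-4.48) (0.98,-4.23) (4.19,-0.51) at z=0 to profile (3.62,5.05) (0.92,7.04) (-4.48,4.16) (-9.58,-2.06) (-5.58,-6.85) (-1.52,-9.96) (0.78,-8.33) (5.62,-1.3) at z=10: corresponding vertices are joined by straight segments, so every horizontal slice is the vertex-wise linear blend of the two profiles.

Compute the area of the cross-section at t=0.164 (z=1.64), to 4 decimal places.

Cross-section at t=0.164: each vertex is (1-t)·p0[i] + t·p1[i].
  v1: (1-0.164)·(2.35,2.81) + 0.164·(3.62,5.05) = (2.5583,3.1774)
  v2: (1-0.164)·(0.99,3.84) + 0.164·(0.92,7.04) = (0.9785,4.3648)
  v3: (1-0.164)·(-1.26,1.7) + 0.164·(-4.48,4.16) = (-1.7881,2.1034)
  v4: (1-0.164)·(-2.45,-0.45) + 0.164·(-9.58,-2.06) = (-3.6193,-0.7140)
  v5: (1-0.164)·(-2.39,-3.34) + 0.164·(-5.58,-6.85) = (-2.9132,-3.9156)
  v6: (1-0.164)·(-0.23,-4.48) + 0.164·(-1.52,-9.96) = (-0.4416,-5.3787)
  v7: (1-0.164)·(0.98,-4.23) + 0.164·(0.78,-8.33) = (0.9472,-4.9024)
  v8: (1-0.164)·(4.19,-0.51) + 0.164·(5.62,-1.3) = (4.4245,-0.6396)
Shoelace sum Σ(x_i·y_{i+1} − x_{i+1}·y_i):
  i=1: 2.5583·4.3648 − 0.9785·3.1774 = +8.0573 (running +8.0573)
  i=2: 0.9785·2.1034 − -1.7881·4.3648 = +9.8629 (running +17.9201)
  i=3: -1.7881·-0.7140 − -3.6193·2.1034 = +8.8898 (running +26.8099)
  i=4: -3.6193·-3.9156 − -2.9132·-0.7140 = +12.0918 (running +38.9018)
  i=5: -2.9132·-5.3787 − -0.4416·-3.9156 = +13.9401 (running +52.8418)
  i=6: -0.4416·-4.9024 − 0.9472·-5.3787 = +7.2594 (running +60.1013)
  i=7: 0.9472·-0.6396 − 4.4245·-4.9024 = +21.0850 (running +81.1862)
  i=8: 4.4245·3.1774 − 2.5583·-0.6396 = +15.6945 (running +96.8807)
Area = |Σ|/2 = |96.8807|/2 = 48.4404

Area at t=0.164: 48.4404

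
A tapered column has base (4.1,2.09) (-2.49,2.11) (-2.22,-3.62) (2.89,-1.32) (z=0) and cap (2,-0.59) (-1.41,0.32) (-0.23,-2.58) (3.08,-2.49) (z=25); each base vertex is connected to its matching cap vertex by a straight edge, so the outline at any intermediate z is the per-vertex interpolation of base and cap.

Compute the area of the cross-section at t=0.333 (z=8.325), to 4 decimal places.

Area at t=0.333: 19.3563

Cross-section at t=0.333: each vertex is (1-t)·p0[i] + t·p1[i].
  v1: (1-0.333)·(4.1,2.09) + 0.333·(2,-0.59) = (3.4007,1.1976)
  v2: (1-0.333)·(-2.49,2.11) + 0.333·(-1.41,0.32) = (-2.1304,1.5139)
  v3: (1-0.333)·(-2.22,-3.62) + 0.333·(-0.23,-2.58) = (-1.5573,-3.2737)
  v4: (1-0.333)·(2.89,-1.32) + 0.333·(3.08,-2.49) = (2.9533,-1.7096)
Shoelace sum Σ(x_i·y_{i+1} − x_{i+1}·y_i):
  i=1: 3.4007·1.5139 − -2.1304·1.1976 = +7.6997 (running +7.6997)
  i=2: -2.1304·-3.2737 − -1.5573·1.5139 = +9.3318 (running +17.0315)
  i=3: -1.5573·-1.7096 − 2.9533·-3.2737 = +12.3305 (running +29.3619)
  i=4: 2.9533·1.1976 − 3.4007·-1.7096 = +9.3506 (running +38.7125)
Area = |Σ|/2 = |38.7125|/2 = 19.3563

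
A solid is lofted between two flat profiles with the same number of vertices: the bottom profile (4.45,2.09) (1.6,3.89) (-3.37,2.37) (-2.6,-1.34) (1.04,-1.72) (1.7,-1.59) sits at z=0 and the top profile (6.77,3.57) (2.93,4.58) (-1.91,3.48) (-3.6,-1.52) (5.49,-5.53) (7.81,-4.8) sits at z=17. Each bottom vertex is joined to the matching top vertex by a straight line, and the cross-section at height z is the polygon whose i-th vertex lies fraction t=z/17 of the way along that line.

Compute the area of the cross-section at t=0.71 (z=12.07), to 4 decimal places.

Cross-section at t=0.71: each vertex is (1-t)·p0[i] + t·p1[i].
  v1: (1-0.71)·(4.45,2.09) + 0.71·(6.77,3.57) = (6.0972,3.1408)
  v2: (1-0.71)·(1.6,3.89) + 0.71·(2.93,4.58) = (2.5443,4.3799)
  v3: (1-0.71)·(-3.37,2.37) + 0.71·(-1.91,3.48) = (-2.3334,3.1581)
  v4: (1-0.71)·(-2.6,-1.34) + 0.71·(-3.6,-1.52) = (-3.3100,-1.4678)
  v5: (1-0.71)·(1.04,-1.72) + 0.71·(5.49,-5.53) = (4.1995,-4.4251)
  v6: (1-0.71)·(1.7,-1.59) + 0.71·(7.81,-4.8) = (6.0381,-3.8691)
Shoelace sum Σ(x_i·y_{i+1} − x_{i+1}·y_i):
  i=1: 6.0972·4.3799 − 2.5443·3.1408 = +18.7140 (running +18.7140)
  i=2: 2.5443·3.1581 − -2.3334·4.3799 = +18.2552 (running +36.9692)
  i=3: -2.3334·-1.4678 − -3.3100·3.1581 = +13.8783 (running +50.8475)
  i=4: -3.3100·-4.4251 − 4.1995·-1.4678 = +20.8111 (running +71.6586)
  i=5: 4.1995·-3.8691 − 6.0381·-4.4251 = +10.4709 (running +82.1295)
  i=6: 6.0381·3.1408 − 6.0972·-3.8691 = +42.5551 (running +124.6846)
Area = |Σ|/2 = |124.6846|/2 = 62.3423

Area at t=0.71: 62.3423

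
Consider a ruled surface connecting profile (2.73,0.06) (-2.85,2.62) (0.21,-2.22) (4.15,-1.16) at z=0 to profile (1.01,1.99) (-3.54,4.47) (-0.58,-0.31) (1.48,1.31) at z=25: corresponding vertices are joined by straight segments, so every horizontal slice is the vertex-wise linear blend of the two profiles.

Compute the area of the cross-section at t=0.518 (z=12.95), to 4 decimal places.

Cross-section at t=0.518: each vertex is (1-t)·p0[i] + t·p1[i].
  v1: (1-0.518)·(2.73,0.06) + 0.518·(1.01,1.99) = (1.8390,1.0597)
  v2: (1-0.518)·(-2.85,2.62) + 0.518·(-3.54,4.47) = (-3.2074,3.5783)
  v3: (1-0.518)·(0.21,-2.22) + 0.518·(-0.58,-0.31) = (-0.1992,-1.2306)
  v4: (1-0.518)·(4.15,-1.16) + 0.518·(1.48,1.31) = (2.7669,0.1195)
Shoelace sum Σ(x_i·y_{i+1} − x_{i+1}·y_i):
  i=1: 1.8390·3.5783 − -3.2074·1.0597 = +9.9797 (running +9.9797)
  i=2: -3.2074·-1.2306 − -0.1992·3.5783 = +4.6600 (running +14.6397)
  i=3: -0.1992·0.1195 − 2.7669·-1.2306 = +3.3813 (running +18.0209)
  i=4: 2.7669·1.0597 − 1.8390·0.1195 = +2.7125 (running +20.7335)
Area = |Σ|/2 = |20.7335|/2 = 10.3667

Area at t=0.518: 10.3667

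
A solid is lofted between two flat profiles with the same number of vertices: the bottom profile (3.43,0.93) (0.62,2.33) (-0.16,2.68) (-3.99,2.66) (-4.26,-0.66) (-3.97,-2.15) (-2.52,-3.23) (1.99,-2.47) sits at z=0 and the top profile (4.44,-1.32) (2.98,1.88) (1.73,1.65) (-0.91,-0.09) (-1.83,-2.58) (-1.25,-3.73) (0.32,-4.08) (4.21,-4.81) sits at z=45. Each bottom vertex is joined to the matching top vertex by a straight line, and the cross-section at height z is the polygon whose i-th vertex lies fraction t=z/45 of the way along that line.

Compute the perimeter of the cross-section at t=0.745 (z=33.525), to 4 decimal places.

Perimeter at t=0.745: 20.9761

Cross-section at t=0.745: each vertex is (1-t)·p0[i] + t·p1[i].
  v1: (1-0.745)·(3.43,0.93) + 0.745·(4.44,-1.32) = (4.1825,-0.7463)
  v2: (1-0.745)·(0.62,2.33) + 0.745·(2.98,1.88) = (2.3782,1.9947)
  v3: (1-0.745)·(-0.16,2.68) + 0.745·(1.73,1.65) = (1.2481,1.9126)
  v4: (1-0.745)·(-3.99,2.66) + 0.745·(-0.91,-0.09) = (-1.6954,0.6113)
  v5: (1-0.745)·(-4.26,-0.66) + 0.745·(-1.83,-2.58) = (-2.4497,-2.0904)
  v6: (1-0.745)·(-3.97,-2.15) + 0.745·(-1.25,-3.73) = (-1.9436,-3.3271)
  v7: (1-0.745)·(-2.52,-3.23) + 0.745·(0.32,-4.08) = (-0.4042,-3.8632)
  v8: (1-0.745)·(1.99,-2.47) + 0.745·(4.21,-4.81) = (3.6439,-4.2133)
Perimeter = Σ |v_{i+1} − v_i|:
  edge 1→2: √(-1.8043² + 2.7410²) = 3.2815 (running 3.2815)
  edge 2→3: √(-1.1301² + -0.0821²) = 1.1331 (running 4.4147)
  edge 3→4: √(-2.9435² + -1.3014²) = 3.2183 (running 7.6330)
  edge 4→5: √(-0.7543² + -2.7017²) = 2.8050 (running 10.4379)
  edge 5→6: √(0.5061² + -1.2367²) = 1.3362 (running 11.7742)
  edge 6→7: √(1.5394² + -0.5362²) = 1.6301 (running 13.4043)
  edge 7→8: √(4.0481² + -0.3500²) = 4.0632 (running 17.4675)
  edge 8→1: √(0.5386² + 3.4670²) = 3.5086 (running 20.9761)
Perimeter = 20.9761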